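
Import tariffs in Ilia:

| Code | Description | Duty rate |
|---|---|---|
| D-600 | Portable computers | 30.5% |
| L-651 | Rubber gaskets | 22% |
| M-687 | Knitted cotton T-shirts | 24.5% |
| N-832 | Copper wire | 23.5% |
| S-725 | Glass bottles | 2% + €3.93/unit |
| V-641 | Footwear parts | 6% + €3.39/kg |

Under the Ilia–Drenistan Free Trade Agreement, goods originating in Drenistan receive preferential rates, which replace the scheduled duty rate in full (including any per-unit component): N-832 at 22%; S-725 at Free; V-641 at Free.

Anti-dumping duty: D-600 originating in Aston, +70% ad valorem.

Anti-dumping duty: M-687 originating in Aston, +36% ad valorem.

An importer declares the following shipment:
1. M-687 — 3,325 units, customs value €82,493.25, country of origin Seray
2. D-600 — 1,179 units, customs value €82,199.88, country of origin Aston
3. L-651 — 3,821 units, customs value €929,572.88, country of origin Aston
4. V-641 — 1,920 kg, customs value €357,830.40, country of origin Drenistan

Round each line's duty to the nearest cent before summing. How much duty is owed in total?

Line 1 (M-687, Seray, 3,325 units, €82,493.25):
Base rate for M-687 is 24.5%.
The additional-duty order on M-687 targets Aston, not Seray; it does not apply.
Duty = €82,493.25 × 24.5% = €20,210.85.
Line 2 (D-600, Aston, 1,179 units, €82,199.88):
Base rate for D-600 is 30.5%.
Additional duty on D-600 from Aston: +70%. Applied ad valorem rate: 30.5% + 70% = 100.5%.
Duty = €82,199.88 × 100.5% = €82,610.88.
Line 3 (L-651, Aston, 3,821 units, €929,572.88):
Base rate for L-651 is 22%.
Duty = €929,572.88 × 22% = €204,506.03.
Line 4 (V-641, Drenistan, 1,920 kg, €357,830.40):
Base rate for V-641 is 6% + €3.39/kg.
Origin Drenistan qualifies under the Ilia–Drenistan agreement and V-641 is covered: preferential rate Free applies instead.
Duty = €357,830.40 × 0% = €0.00.
Total = €20,210.85 + €82,610.88 + €204,506.03 + €0.00 = €307,327.76.

€307,327.76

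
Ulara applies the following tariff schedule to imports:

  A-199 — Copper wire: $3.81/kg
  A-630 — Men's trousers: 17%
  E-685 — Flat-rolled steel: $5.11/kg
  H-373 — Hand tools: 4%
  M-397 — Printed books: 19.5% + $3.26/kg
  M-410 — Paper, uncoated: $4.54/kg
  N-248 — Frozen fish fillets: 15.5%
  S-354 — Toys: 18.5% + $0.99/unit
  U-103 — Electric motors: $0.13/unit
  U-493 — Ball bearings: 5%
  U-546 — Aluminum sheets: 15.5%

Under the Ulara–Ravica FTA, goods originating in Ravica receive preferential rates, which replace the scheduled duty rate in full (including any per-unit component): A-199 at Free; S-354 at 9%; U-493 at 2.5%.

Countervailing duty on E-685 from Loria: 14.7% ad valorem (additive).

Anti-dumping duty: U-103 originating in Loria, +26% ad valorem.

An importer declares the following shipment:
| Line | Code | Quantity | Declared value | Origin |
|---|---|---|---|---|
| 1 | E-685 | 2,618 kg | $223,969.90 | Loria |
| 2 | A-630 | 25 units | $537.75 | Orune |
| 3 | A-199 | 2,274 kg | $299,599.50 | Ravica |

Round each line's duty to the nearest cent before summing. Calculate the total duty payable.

$46,392.98

Line 1 (E-685, Loria, 2,618 kg, $223,969.90):
Base rate for E-685 is $5.11/kg.
Additional duty on E-685 from Loria: +14.7% ad valorem. Applied ad valorem rate = 14.7%.
Duty = $223,969.90 × 14.7% + 2,618 × $5.11 = $46,301.56.
Line 2 (A-630, Orune, 25 units, $537.75):
Base rate for A-630 is 17%.
Duty = $537.75 × 17% = $91.42.
Line 3 (A-199, Ravica, 2,274 kg, $299,599.50):
Base rate for A-199 is $3.81/kg.
Origin Ravica qualifies under the Ulara–Ravica agreement and A-199 is covered: preferential rate Free applies instead.
Duty = $299,599.50 × 0% = $0.00.
Total = $46,301.56 + $91.42 + $0.00 = $46,392.98.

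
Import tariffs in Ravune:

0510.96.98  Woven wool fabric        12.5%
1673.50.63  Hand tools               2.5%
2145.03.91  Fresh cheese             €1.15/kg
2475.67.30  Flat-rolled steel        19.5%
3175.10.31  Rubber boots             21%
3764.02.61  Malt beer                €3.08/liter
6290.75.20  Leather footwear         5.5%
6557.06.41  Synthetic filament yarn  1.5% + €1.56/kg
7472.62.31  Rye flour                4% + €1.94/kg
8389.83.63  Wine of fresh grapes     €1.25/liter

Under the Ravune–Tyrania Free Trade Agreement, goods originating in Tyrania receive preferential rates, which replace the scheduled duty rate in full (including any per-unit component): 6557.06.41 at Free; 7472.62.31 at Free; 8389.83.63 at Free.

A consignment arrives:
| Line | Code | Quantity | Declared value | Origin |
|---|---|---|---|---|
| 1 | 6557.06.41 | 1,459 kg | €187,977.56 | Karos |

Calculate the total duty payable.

€5,095.70

Line 1 (6557.06.41, Karos, 1,459 kg, €187,977.56):
Base rate for 6557.06.41 is 1.5% + €1.56/kg.
6557.06.41 has an FTA preferential rate, but origin Karos is not Tyrania; base rate stands.
Duty = €187,977.56 × 1.5% + 1,459 × €1.56 = €5,095.70.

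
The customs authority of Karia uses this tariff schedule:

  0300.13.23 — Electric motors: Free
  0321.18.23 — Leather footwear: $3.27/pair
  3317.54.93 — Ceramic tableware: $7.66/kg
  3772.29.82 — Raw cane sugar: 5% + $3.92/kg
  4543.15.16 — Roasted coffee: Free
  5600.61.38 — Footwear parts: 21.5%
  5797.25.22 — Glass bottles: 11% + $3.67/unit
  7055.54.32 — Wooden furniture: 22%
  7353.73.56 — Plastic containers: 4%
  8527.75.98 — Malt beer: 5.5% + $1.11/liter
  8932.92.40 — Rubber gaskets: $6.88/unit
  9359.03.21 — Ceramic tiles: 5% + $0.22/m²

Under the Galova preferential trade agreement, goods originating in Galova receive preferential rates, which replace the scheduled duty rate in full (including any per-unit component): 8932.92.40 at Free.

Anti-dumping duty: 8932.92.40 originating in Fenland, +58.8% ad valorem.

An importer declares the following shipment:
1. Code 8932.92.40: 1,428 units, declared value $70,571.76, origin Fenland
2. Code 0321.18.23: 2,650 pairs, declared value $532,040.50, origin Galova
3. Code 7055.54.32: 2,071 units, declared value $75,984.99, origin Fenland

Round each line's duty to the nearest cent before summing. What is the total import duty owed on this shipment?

$76,703.03

Line 1 (8932.92.40, Fenland, 1,428 units, $70,571.76):
Base rate for 8932.92.40 is $6.88/unit.
8932.92.40 has an FTA preferential rate, but origin Fenland is not Galova; base rate stands.
Additional duty on 8932.92.40 from Fenland: +58.8% ad valorem. Applied ad valorem rate = 58.8%.
Duty = $70,571.76 × 58.8% + 1,428 × $6.88 = $51,320.83.
Line 2 (0321.18.23, Galova, 2,650 pairs, $532,040.50):
Base rate for 0321.18.23 is $3.27/pair.
Origin Galova is the FTA partner but 0321.18.23 is not on the preference list; base rate stands.
Duty = 2,650 × $3.27 = $8,665.50.
Line 3 (7055.54.32, Fenland, 2,071 units, $75,984.99):
Base rate for 7055.54.32 is 22%.
Duty = $75,984.99 × 22% = $16,716.70.
Total = $51,320.83 + $8,665.50 + $16,716.70 = $76,703.03.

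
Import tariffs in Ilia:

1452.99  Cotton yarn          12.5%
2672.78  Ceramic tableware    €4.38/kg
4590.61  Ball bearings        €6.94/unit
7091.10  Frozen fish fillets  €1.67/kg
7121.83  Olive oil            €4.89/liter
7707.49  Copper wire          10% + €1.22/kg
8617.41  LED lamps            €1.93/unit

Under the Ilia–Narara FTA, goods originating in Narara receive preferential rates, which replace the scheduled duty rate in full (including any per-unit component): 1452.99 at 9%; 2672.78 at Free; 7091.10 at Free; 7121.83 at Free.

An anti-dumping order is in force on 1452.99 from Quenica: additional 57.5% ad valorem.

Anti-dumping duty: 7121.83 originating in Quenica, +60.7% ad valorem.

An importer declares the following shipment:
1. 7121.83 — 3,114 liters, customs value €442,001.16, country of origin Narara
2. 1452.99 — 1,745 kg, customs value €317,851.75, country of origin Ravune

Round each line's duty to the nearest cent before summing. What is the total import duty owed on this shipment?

Line 1 (7121.83, Narara, 3,114 liters, €442,001.16):
Base rate for 7121.83 is €4.89/liter.
Origin Narara qualifies under the Ilia–Narara agreement and 7121.83 is covered: preferential rate Free applies instead.
The additional-duty order on 7121.83 targets Quenica, not Narara; it does not apply.
Duty = €442,001.16 × 0% = €0.00.
Line 2 (1452.99, Ravune, 1,745 kg, €317,851.75):
Base rate for 1452.99 is 12.5%.
1452.99 has an FTA preferential rate, but origin Ravune is not Narara; base rate stands.
The additional-duty order on 1452.99 targets Quenica, not Ravune; it does not apply.
Duty = €317,851.75 × 12.5% = €39,731.47.
Total = €0.00 + €39,731.47 = €39,731.47.

€39,731.47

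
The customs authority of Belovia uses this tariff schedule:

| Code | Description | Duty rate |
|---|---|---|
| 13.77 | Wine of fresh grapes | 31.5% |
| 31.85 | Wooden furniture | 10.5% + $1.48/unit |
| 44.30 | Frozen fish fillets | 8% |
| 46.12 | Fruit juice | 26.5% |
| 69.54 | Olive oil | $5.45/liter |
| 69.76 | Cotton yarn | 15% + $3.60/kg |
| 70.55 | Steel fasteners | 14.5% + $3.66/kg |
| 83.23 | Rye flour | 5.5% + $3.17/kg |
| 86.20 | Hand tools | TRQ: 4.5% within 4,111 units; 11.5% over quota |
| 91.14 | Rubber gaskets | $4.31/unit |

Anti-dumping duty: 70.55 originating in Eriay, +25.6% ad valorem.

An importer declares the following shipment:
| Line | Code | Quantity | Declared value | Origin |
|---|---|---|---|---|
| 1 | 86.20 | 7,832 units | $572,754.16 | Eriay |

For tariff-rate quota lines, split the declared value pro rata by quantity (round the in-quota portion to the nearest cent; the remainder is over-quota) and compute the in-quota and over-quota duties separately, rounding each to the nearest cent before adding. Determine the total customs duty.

Line 1 (86.20, Eriay, 7,832 units, $572,754.16):
Code 86.20 is under a tariff-rate quota (threshold 4,111 units). In-quota: 4,111 units at 4.5%; over-quota: 3,721 units at 11.5%.
Pro-rata value split: in-quota = $572,754.16 × 4,111/7,832 = $300,637.43; over-quota = $572,754.16 − $300,637.43 = $272,116.73.
In-quota duty = $300,637.43 × 4.5% = $13,528.68. Over-quota duty = $272,116.73 × 11.5% = $31,293.42.
Line duty = $13,528.68 + $31,293.42 = $44,822.10.

$44,822.10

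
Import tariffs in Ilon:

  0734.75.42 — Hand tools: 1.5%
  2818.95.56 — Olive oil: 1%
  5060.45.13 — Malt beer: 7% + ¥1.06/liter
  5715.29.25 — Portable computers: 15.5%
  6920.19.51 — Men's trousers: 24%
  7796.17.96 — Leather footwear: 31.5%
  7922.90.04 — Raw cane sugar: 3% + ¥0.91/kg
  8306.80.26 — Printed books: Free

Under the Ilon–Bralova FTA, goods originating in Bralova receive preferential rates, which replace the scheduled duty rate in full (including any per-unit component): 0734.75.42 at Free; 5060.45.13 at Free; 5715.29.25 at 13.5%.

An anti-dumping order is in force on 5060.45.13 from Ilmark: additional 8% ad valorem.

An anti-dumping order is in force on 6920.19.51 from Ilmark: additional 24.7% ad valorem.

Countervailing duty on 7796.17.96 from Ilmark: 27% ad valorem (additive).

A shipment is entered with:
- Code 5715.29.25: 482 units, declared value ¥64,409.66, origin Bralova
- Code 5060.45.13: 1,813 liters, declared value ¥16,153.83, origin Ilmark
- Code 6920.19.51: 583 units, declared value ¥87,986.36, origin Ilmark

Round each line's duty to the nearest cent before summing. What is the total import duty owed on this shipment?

Line 1 (5715.29.25, Bralova, 482 units, ¥64,409.66):
Base rate for 5715.29.25 is 15.5%.
Origin Bralova qualifies under the Ilon–Bralova agreement and 5715.29.25 is covered: preferential rate 13.5% applies instead.
Duty = ¥64,409.66 × 13.5% = ¥8,695.30.
Line 2 (5060.45.13, Ilmark, 1,813 liters, ¥16,153.83):
Base rate for 5060.45.13 is 7% + ¥1.06/liter.
5060.45.13 has an FTA preferential rate, but origin Ilmark is not Bralova; base rate stands.
Additional duty on 5060.45.13 from Ilmark: +8%. Applied ad valorem rate: 7% + 8% = 15%.
Duty = ¥16,153.83 × 15% + 1,813 × ¥1.06 = ¥4,344.85.
Line 3 (6920.19.51, Ilmark, 583 units, ¥87,986.36):
Base rate for 6920.19.51 is 24%.
Additional duty on 6920.19.51 from Ilmark: +24.7%. Applied ad valorem rate: 24% + 24.7% = 48.7%.
Duty = ¥87,986.36 × 48.7% = ¥42,849.36.
Total = ¥8,695.30 + ¥4,344.85 + ¥42,849.36 = ¥55,889.51.

¥55,889.51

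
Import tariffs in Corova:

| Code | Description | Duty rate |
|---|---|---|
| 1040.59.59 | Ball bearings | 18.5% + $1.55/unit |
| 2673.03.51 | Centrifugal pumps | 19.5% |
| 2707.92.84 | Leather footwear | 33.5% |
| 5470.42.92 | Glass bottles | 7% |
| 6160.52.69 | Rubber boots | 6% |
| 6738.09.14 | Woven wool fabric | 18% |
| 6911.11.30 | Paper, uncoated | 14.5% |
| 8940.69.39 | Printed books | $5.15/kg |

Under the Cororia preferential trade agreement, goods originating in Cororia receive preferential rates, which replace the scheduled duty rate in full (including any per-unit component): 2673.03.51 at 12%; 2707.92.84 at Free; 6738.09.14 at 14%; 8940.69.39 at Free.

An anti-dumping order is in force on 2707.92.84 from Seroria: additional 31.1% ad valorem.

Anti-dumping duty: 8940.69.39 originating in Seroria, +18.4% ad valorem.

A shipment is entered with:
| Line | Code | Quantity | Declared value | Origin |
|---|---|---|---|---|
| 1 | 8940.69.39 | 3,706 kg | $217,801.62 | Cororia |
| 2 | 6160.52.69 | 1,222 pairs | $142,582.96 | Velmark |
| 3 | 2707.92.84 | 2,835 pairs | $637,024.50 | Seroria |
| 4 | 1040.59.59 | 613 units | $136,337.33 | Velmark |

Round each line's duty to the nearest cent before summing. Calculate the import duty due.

$446,245.37

Line 1 (8940.69.39, Cororia, 3,706 kg, $217,801.62):
Base rate for 8940.69.39 is $5.15/kg.
Origin Cororia qualifies under the Corova–Cororia agreement and 8940.69.39 is covered: preferential rate Free applies instead.
The additional-duty order on 8940.69.39 targets Seroria, not Cororia; it does not apply.
Duty = $217,801.62 × 0% = $0.00.
Line 2 (6160.52.69, Velmark, 1,222 pairs, $142,582.96):
Base rate for 6160.52.69 is 6%.
Duty = $142,582.96 × 6% = $8,554.98.
Line 3 (2707.92.84, Seroria, 2,835 pairs, $637,024.50):
Base rate for 2707.92.84 is 33.5%.
2707.92.84 has an FTA preferential rate, but origin Seroria is not Cororia; base rate stands.
Additional duty on 2707.92.84 from Seroria: +31.1%. Applied ad valorem rate: 33.5% + 31.1% = 64.6%.
Duty = $637,024.50 × 64.6% = $411,517.83.
Line 4 (1040.59.59, Velmark, 613 units, $136,337.33):
Base rate for 1040.59.59 is 18.5% + $1.55/unit.
Duty = $136,337.33 × 18.5% + 613 × $1.55 = $26,172.56.
Total = $0.00 + $8,554.98 + $411,517.83 + $26,172.56 = $446,245.37.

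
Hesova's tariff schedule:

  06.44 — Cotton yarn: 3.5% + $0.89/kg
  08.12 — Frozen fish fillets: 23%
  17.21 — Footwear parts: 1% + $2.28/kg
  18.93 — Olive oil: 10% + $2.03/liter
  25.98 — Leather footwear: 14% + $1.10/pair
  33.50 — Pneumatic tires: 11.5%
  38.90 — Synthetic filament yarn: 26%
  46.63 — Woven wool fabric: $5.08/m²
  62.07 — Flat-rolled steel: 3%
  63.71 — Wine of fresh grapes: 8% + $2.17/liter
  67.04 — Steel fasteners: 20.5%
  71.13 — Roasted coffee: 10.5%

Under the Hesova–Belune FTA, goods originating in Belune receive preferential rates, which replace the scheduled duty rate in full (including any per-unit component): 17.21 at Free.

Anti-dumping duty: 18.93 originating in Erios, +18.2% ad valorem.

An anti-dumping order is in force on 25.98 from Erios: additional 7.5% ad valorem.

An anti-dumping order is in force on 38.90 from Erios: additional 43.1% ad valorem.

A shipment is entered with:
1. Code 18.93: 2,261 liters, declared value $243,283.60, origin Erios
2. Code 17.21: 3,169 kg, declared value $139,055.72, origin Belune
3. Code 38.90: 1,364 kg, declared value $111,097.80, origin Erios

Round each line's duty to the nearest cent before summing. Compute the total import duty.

Line 1 (18.93, Erios, 2,261 liters, $243,283.60):
Base rate for 18.93 is 10% + $2.03/liter.
Additional duty on 18.93 from Erios: +18.2%. Applied ad valorem rate: 10% + 18.2% = 28.2%.
Duty = $243,283.60 × 28.2% + 2,261 × $2.03 = $73,195.81.
Line 2 (17.21, Belune, 3,169 kg, $139,055.72):
Base rate for 17.21 is 1% + $2.28/kg.
Origin Belune qualifies under the Hesova–Belune agreement and 17.21 is covered: preferential rate Free applies instead.
Duty = $139,055.72 × 0% = $0.00.
Line 3 (38.90, Erios, 1,364 kg, $111,097.80):
Base rate for 38.90 is 26%.
Additional duty on 38.90 from Erios: +43.1%. Applied ad valorem rate: 26% + 43.1% = 69.1%.
Duty = $111,097.80 × 69.1% = $76,768.58.
Total = $73,195.81 + $0.00 + $76,768.58 = $149,964.39.

$149,964.39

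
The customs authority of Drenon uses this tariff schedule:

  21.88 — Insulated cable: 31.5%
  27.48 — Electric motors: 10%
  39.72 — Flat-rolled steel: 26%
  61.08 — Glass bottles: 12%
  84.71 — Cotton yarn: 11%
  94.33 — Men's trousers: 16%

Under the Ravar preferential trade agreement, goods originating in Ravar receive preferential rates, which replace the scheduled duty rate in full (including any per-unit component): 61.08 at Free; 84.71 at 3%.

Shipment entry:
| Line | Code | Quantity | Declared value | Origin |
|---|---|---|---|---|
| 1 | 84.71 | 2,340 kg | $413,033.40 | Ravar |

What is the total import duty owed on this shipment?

Line 1 (84.71, Ravar, 2,340 kg, $413,033.40):
Base rate for 84.71 is 11%.
Origin Ravar qualifies under the Drenon–Ravar agreement and 84.71 is covered: preferential rate 3% applies instead.
Duty = $413,033.40 × 3% = $12,391.00.

$12,391.00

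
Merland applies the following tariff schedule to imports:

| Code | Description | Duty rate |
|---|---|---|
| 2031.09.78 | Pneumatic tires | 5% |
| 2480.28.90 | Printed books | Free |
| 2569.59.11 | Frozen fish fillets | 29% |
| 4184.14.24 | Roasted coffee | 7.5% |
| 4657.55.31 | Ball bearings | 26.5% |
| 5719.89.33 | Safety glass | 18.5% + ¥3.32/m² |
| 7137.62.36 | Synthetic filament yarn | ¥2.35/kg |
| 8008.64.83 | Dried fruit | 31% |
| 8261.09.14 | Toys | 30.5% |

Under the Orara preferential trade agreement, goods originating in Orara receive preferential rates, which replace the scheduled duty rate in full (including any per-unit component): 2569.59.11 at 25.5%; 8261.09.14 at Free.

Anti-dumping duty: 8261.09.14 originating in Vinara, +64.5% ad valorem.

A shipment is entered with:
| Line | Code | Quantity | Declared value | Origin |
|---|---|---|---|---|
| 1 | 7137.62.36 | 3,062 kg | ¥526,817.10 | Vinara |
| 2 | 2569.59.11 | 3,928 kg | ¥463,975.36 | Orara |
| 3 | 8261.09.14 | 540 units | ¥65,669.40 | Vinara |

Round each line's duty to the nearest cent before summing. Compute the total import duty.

¥187,895.35

Line 1 (7137.62.36, Vinara, 3,062 kg, ¥526,817.10):
Base rate for 7137.62.36 is ¥2.35/kg.
Duty = 3,062 × ¥2.35 = ¥7,195.70.
Line 2 (2569.59.11, Orara, 3,928 kg, ¥463,975.36):
Base rate for 2569.59.11 is 29%.
Origin Orara qualifies under the Merland–Orara agreement and 2569.59.11 is covered: preferential rate 25.5% applies instead.
Duty = ¥463,975.36 × 25.5% = ¥118,313.72.
Line 3 (8261.09.14, Vinara, 540 units, ¥65,669.40):
Base rate for 8261.09.14 is 30.5%.
8261.09.14 has an FTA preferential rate, but origin Vinara is not Orara; base rate stands.
Additional duty on 8261.09.14 from Vinara: +64.5%. Applied ad valorem rate: 30.5% + 64.5% = 95%.
Duty = ¥65,669.40 × 95% = ¥62,385.93.
Total = ¥7,195.70 + ¥118,313.72 + ¥62,385.93 = ¥187,895.35.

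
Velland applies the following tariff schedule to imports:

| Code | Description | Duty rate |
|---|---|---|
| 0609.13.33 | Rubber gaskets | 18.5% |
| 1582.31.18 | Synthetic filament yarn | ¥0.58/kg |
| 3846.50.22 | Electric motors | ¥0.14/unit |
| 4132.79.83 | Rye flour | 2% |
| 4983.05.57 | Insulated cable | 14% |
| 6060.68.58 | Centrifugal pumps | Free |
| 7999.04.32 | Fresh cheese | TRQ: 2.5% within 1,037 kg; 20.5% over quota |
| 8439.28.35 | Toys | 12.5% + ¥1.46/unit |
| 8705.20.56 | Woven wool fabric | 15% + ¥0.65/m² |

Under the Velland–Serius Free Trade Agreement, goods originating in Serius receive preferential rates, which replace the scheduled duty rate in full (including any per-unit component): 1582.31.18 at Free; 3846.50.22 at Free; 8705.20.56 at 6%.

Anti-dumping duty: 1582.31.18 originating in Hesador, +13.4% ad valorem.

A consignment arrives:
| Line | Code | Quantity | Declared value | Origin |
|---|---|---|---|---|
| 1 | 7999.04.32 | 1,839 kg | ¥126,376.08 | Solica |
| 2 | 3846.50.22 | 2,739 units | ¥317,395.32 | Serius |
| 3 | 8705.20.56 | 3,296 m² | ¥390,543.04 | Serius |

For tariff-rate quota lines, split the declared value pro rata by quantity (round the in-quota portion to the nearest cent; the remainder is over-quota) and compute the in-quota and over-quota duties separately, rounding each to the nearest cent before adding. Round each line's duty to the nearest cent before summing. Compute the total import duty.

¥36,512.41

Line 1 (7999.04.32, Solica, 1,839 kg, ¥126,376.08):
Code 7999.04.32 is under a tariff-rate quota (threshold 1,037 kg). In-quota: 1,037 kg at 2.5%; over-quota: 802 kg at 20.5%.
Pro-rata value split: in-quota = ¥126,376.08 × 1,037/1,839 = ¥71,262.64; over-quota = ¥126,376.08 − ¥71,262.64 = ¥55,113.44.
In-quota duty = ¥71,262.64 × 2.5% = ¥1,781.57. Over-quota duty = ¥55,113.44 × 20.5% = ¥11,298.26.
Line duty = ¥1,781.57 + ¥11,298.26 = ¥13,079.83.
Line 2 (3846.50.22, Serius, 2,739 units, ¥317,395.32):
Base rate for 3846.50.22 is ¥0.14/unit.
Origin Serius qualifies under the Velland–Serius agreement and 3846.50.22 is covered: preferential rate Free applies instead.
Duty = ¥317,395.32 × 0% = ¥0.00.
Line 3 (8705.20.56, Serius, 3,296 m², ¥390,543.04):
Base rate for 8705.20.56 is 15% + ¥0.65/m².
Origin Serius qualifies under the Velland–Serius agreement and 8705.20.56 is covered: preferential rate 6% applies instead.
Duty = ¥390,543.04 × 6% = ¥23,432.58.
Total = ¥13,079.83 + ¥0.00 + ¥23,432.58 = ¥36,512.41.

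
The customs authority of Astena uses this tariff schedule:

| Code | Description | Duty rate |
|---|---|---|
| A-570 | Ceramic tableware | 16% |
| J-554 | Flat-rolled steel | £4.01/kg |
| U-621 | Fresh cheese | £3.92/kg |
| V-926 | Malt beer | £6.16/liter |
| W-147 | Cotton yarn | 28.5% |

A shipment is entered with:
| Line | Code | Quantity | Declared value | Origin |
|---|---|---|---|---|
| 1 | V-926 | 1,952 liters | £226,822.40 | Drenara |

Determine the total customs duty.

£12,024.32

Line 1 (V-926, Drenara, 1,952 liters, £226,822.40):
Base rate for V-926 is £6.16/liter.
Duty = 1,952 × £6.16 = £12,024.32.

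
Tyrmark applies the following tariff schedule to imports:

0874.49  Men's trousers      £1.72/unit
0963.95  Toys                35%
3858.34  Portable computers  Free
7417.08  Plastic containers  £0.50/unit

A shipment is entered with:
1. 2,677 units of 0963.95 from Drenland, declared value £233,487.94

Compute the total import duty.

£81,720.78

Line 1 (0963.95, Drenland, 2,677 units, £233,487.94):
Base rate for 0963.95 is 35%.
Duty = £233,487.94 × 35% = £81,720.78.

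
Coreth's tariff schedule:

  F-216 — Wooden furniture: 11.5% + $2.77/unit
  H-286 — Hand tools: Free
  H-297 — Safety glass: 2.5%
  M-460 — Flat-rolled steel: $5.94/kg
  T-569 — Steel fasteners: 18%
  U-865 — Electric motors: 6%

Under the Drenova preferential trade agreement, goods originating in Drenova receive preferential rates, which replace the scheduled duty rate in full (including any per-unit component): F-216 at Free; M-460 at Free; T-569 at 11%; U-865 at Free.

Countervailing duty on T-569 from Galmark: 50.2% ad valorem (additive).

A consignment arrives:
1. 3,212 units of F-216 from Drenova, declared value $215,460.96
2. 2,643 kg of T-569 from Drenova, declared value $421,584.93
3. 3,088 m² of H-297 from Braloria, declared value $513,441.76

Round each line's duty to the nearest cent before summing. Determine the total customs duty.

Line 1 (F-216, Drenova, 3,212 units, $215,460.96):
Base rate for F-216 is 11.5% + $2.77/unit.
Origin Drenova qualifies under the Coreth–Drenova agreement and F-216 is covered: preferential rate Free applies instead.
Duty = $215,460.96 × 0% = $0.00.
Line 2 (T-569, Drenova, 2,643 kg, $421,584.93):
Base rate for T-569 is 18%.
Origin Drenova qualifies under the Coreth–Drenova agreement and T-569 is covered: preferential rate 11% applies instead.
The additional-duty order on T-569 targets Galmark, not Drenova; it does not apply.
Duty = $421,584.93 × 11% = $46,374.34.
Line 3 (H-297, Braloria, 3,088 m², $513,441.76):
Base rate for H-297 is 2.5%.
Duty = $513,441.76 × 2.5% = $12,836.04.
Total = $0.00 + $46,374.34 + $12,836.04 = $59,210.38.

$59,210.38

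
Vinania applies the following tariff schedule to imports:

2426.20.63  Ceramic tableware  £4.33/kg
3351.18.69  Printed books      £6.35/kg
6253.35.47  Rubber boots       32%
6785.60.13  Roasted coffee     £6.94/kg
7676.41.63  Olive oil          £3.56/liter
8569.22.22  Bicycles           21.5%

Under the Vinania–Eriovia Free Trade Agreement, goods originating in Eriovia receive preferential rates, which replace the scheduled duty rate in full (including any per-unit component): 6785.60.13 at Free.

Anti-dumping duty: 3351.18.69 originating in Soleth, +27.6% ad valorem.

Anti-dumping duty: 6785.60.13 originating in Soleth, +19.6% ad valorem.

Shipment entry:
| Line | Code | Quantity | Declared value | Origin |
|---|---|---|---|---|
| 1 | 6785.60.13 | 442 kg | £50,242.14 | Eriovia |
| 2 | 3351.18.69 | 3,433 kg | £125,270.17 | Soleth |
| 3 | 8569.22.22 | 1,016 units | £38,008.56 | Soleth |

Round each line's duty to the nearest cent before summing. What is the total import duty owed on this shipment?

Line 1 (6785.60.13, Eriovia, 442 kg, £50,242.14):
Base rate for 6785.60.13 is £6.94/kg.
Origin Eriovia qualifies under the Vinania–Eriovia agreement and 6785.60.13 is covered: preferential rate Free applies instead.
The additional-duty order on 6785.60.13 targets Soleth, not Eriovia; it does not apply.
Duty = £50,242.14 × 0% = £0.00.
Line 2 (3351.18.69, Soleth, 3,433 kg, £125,270.17):
Base rate for 3351.18.69 is £6.35/kg.
Additional duty on 3351.18.69 from Soleth: +27.6% ad valorem. Applied ad valorem rate = 27.6%.
Duty = £125,270.17 × 27.6% + 3,433 × £6.35 = £56,374.12.
Line 3 (8569.22.22, Soleth, 1,016 units, £38,008.56):
Base rate for 8569.22.22 is 21.5%.
Duty = £38,008.56 × 21.5% = £8,171.84.
Total = £0.00 + £56,374.12 + £8,171.84 = £64,545.96.

£64,545.96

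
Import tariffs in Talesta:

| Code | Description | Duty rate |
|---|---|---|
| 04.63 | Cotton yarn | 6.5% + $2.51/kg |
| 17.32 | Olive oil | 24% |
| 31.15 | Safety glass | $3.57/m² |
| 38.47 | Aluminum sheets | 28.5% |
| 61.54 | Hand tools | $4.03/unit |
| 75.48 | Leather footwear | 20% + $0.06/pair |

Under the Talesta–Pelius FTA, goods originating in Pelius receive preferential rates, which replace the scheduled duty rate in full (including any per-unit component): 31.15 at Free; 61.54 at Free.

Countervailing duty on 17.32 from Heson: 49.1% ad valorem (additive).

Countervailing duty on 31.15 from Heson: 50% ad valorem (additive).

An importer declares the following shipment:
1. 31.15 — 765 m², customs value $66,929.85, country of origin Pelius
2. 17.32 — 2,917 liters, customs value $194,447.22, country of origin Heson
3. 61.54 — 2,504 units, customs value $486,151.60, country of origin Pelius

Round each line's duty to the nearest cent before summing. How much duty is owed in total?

Line 1 (31.15, Pelius, 765 m², $66,929.85):
Base rate for 31.15 is $3.57/m².
Origin Pelius qualifies under the Talesta–Pelius agreement and 31.15 is covered: preferential rate Free applies instead.
The additional-duty order on 31.15 targets Heson, not Pelius; it does not apply.
Duty = $66,929.85 × 0% = $0.00.
Line 2 (17.32, Heson, 2,917 liters, $194,447.22):
Base rate for 17.32 is 24%.
Additional duty on 17.32 from Heson: +49.1%. Applied ad valorem rate: 24% + 49.1% = 73.1%.
Duty = $194,447.22 × 73.1% = $142,140.92.
Line 3 (61.54, Pelius, 2,504 units, $486,151.60):
Base rate for 61.54 is $4.03/unit.
Origin Pelius qualifies under the Talesta–Pelius agreement and 61.54 is covered: preferential rate Free applies instead.
Duty = $486,151.60 × 0% = $0.00.
Total = $0.00 + $142,140.92 + $0.00 = $142,140.92.

$142,140.92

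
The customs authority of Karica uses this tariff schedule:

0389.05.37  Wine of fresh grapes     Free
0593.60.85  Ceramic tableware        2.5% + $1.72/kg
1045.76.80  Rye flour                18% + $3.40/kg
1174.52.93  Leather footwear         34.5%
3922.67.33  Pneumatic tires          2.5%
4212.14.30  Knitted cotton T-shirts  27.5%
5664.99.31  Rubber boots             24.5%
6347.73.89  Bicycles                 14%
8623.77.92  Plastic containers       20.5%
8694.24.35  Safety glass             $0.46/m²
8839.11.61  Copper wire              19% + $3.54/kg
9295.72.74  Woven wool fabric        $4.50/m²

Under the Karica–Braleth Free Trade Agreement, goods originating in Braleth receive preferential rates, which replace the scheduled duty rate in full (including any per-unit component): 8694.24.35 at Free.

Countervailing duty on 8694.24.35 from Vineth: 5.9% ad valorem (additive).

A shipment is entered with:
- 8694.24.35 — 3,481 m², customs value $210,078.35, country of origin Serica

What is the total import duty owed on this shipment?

$1,601.26

Line 1 (8694.24.35, Serica, 3,481 m², $210,078.35):
Base rate for 8694.24.35 is $0.46/m².
8694.24.35 has an FTA preferential rate, but origin Serica is not Braleth; base rate stands.
The additional-duty order on 8694.24.35 targets Vineth, not Serica; it does not apply.
Duty = 3,481 × $0.46 = $1,601.26.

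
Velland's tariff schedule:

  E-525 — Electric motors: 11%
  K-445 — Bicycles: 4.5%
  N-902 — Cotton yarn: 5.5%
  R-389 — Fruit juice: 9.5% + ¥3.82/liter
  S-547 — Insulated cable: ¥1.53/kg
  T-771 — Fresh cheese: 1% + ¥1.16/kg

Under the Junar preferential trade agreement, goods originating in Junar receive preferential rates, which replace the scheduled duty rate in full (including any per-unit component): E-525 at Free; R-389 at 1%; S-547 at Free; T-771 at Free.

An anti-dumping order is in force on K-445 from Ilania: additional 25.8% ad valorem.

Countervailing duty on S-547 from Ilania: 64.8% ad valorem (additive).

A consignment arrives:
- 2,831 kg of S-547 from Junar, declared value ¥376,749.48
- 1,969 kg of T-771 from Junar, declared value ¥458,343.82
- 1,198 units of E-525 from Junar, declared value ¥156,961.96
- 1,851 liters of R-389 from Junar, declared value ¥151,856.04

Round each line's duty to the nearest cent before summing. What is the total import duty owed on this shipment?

Line 1 (S-547, Junar, 2,831 kg, ¥376,749.48):
Base rate for S-547 is ¥1.53/kg.
Origin Junar qualifies under the Velland–Junar agreement and S-547 is covered: preferential rate Free applies instead.
The additional-duty order on S-547 targets Ilania, not Junar; it does not apply.
Duty = ¥376,749.48 × 0% = ¥0.00.
Line 2 (T-771, Junar, 1,969 kg, ¥458,343.82):
Base rate for T-771 is 1% + ¥1.16/kg.
Origin Junar qualifies under the Velland–Junar agreement and T-771 is covered: preferential rate Free applies instead.
Duty = ¥458,343.82 × 0% = ¥0.00.
Line 3 (E-525, Junar, 1,198 units, ¥156,961.96):
Base rate for E-525 is 11%.
Origin Junar qualifies under the Velland–Junar agreement and E-525 is covered: preferential rate Free applies instead.
Duty = ¥156,961.96 × 0% = ¥0.00.
Line 4 (R-389, Junar, 1,851 liters, ¥151,856.04):
Base rate for R-389 is 9.5% + ¥3.82/liter.
Origin Junar qualifies under the Velland–Junar agreement and R-389 is covered: preferential rate 1% applies instead.
Duty = ¥151,856.04 × 1% = ¥1,518.56.
Total = ¥0.00 + ¥0.00 + ¥0.00 + ¥1,518.56 = ¥1,518.56.

¥1,518.56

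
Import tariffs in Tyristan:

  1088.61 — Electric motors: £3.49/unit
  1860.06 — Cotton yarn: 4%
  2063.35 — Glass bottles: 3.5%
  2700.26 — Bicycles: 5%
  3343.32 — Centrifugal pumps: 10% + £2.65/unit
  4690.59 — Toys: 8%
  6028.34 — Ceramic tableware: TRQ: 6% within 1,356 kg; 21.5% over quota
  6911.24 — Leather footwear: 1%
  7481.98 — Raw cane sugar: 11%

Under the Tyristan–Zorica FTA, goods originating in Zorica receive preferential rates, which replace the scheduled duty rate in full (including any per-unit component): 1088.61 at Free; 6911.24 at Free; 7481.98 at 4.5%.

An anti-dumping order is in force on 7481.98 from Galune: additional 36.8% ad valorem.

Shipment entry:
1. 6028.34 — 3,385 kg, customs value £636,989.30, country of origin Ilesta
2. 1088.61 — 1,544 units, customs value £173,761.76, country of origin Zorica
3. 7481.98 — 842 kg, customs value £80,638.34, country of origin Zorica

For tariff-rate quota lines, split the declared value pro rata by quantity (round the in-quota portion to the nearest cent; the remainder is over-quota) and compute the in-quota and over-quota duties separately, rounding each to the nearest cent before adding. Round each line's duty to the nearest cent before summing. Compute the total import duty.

Line 1 (6028.34, Ilesta, 3,385 kg, £636,989.30):
Code 6028.34 is under a tariff-rate quota (threshold 1,356 kg). In-quota: 1,356 kg at 6%; over-quota: 2,029 kg at 21.5%.
Pro-rata value split: in-quota = £636,989.30 × 1,356/3,385 = £255,172.08; over-quota = £636,989.30 − £255,172.08 = £381,817.22.
In-quota duty = £255,172.08 × 6% = £15,310.32. Over-quota duty = £381,817.22 × 21.5% = £82,090.70.
Line duty = £15,310.32 + £82,090.70 = £97,401.02.
Line 2 (1088.61, Zorica, 1,544 units, £173,761.76):
Base rate for 1088.61 is £3.49/unit.
Origin Zorica qualifies under the Tyristan–Zorica agreement and 1088.61 is covered: preferential rate Free applies instead.
Duty = £173,761.76 × 0% = £0.00.
Line 3 (7481.98, Zorica, 842 kg, £80,638.34):
Base rate for 7481.98 is 11%.
Origin Zorica qualifies under the Tyristan–Zorica agreement and 7481.98 is covered: preferential rate 4.5% applies instead.
The additional-duty order on 7481.98 targets Galune, not Zorica; it does not apply.
Duty = £80,638.34 × 4.5% = £3,628.73.
Total = £97,401.02 + £0.00 + £3,628.73 = £101,029.75.

£101,029.75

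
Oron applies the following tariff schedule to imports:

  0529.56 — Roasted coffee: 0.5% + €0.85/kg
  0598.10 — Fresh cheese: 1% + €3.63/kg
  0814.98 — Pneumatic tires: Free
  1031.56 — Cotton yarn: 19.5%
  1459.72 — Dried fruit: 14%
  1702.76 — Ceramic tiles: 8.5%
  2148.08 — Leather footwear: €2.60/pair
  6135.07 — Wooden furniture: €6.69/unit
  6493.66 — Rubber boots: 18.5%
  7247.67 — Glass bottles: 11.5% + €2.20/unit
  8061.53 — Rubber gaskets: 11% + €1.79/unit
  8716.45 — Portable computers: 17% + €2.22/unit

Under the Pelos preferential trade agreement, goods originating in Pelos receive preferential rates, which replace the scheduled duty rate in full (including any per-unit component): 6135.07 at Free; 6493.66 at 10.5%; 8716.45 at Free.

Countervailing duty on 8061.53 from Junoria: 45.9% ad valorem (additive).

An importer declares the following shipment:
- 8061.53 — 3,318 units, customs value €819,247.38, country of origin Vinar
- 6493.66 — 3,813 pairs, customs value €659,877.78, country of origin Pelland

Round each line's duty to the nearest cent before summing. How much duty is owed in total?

€218,133.82

Line 1 (8061.53, Vinar, 3,318 units, €819,247.38):
Base rate for 8061.53 is 11% + €1.79/unit.
The additional-duty order on 8061.53 targets Junoria, not Vinar; it does not apply.
Duty = €819,247.38 × 11% + 3,318 × €1.79 = €96,056.43.
Line 2 (6493.66, Pelland, 3,813 pairs, €659,877.78):
Base rate for 6493.66 is 18.5%.
6493.66 has an FTA preferential rate, but origin Pelland is not Pelos; base rate stands.
Duty = €659,877.78 × 18.5% = €122,077.39.
Total = €96,056.43 + €122,077.39 = €218,133.82.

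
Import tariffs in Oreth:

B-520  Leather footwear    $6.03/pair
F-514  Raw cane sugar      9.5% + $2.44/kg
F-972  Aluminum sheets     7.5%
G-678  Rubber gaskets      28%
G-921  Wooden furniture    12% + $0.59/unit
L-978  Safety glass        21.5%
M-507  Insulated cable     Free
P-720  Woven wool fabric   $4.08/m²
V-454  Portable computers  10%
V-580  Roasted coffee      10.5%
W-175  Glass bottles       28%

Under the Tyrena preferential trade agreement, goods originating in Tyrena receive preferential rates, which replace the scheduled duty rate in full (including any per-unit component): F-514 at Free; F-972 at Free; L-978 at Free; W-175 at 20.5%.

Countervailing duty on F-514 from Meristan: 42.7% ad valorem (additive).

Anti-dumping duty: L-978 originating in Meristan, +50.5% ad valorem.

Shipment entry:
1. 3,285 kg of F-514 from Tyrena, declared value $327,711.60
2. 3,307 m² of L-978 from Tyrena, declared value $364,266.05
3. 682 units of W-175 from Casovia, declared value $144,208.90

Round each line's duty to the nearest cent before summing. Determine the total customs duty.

Line 1 (F-514, Tyrena, 3,285 kg, $327,711.60):
Base rate for F-514 is 9.5% + $2.44/kg.
Origin Tyrena qualifies under the Oreth–Tyrena agreement and F-514 is covered: preferential rate Free applies instead.
The additional-duty order on F-514 targets Meristan, not Tyrena; it does not apply.
Duty = $327,711.60 × 0% = $0.00.
Line 2 (L-978, Tyrena, 3,307 m², $364,266.05):
Base rate for L-978 is 21.5%.
Origin Tyrena qualifies under the Oreth–Tyrena agreement and L-978 is covered: preferential rate Free applies instead.
The additional-duty order on L-978 targets Meristan, not Tyrena; it does not apply.
Duty = $364,266.05 × 0% = $0.00.
Line 3 (W-175, Casovia, 682 units, $144,208.90):
Base rate for W-175 is 28%.
W-175 has an FTA preferential rate, but origin Casovia is not Tyrena; base rate stands.
Duty = $144,208.90 × 28% = $40,378.49.
Total = $0.00 + $0.00 + $40,378.49 = $40,378.49.

$40,378.49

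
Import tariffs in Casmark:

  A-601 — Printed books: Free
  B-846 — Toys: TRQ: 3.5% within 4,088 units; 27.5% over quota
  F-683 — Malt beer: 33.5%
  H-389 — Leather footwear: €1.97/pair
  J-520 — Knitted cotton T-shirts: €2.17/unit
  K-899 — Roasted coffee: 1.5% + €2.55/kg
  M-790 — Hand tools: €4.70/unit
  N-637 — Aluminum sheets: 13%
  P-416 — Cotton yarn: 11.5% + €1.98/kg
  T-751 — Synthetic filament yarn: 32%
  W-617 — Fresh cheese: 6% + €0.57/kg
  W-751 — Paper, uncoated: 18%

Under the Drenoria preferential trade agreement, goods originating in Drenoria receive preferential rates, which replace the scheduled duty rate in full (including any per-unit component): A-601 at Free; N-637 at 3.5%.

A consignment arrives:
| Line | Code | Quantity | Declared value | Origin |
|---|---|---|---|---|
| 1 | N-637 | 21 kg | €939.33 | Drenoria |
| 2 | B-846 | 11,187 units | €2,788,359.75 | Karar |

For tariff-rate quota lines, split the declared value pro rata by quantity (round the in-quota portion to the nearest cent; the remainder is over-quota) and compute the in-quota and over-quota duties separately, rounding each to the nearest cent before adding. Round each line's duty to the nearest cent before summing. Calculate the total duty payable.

Line 1 (N-637, Drenoria, 21 kg, €939.33):
Base rate for N-637 is 13%.
Origin Drenoria qualifies under the Casmark–Drenoria agreement and N-637 is covered: preferential rate 3.5% applies instead.
Duty = €939.33 × 3.5% = €32.88.
Line 2 (B-846, Karar, 11,187 units, €2,788,359.75):
Code B-846 is under a tariff-rate quota (threshold 4,088 units). In-quota: 4,088 units at 3.5%; over-quota: 7,099 units at 27.5%.
Pro-rata value split: in-quota = €2,788,359.75 × 4,088/11,187 = €1,018,934.00; over-quota = €2,788,359.75 − €1,018,934.00 = €1,769,425.75.
In-quota duty = €1,018,934.00 × 3.5% = €35,662.69. Over-quota duty = €1,769,425.75 × 27.5% = €486,592.08.
Line duty = €35,662.69 + €486,592.08 = €522,254.77.
Total = €32.88 + €522,254.77 = €522,287.65.

€522,287.65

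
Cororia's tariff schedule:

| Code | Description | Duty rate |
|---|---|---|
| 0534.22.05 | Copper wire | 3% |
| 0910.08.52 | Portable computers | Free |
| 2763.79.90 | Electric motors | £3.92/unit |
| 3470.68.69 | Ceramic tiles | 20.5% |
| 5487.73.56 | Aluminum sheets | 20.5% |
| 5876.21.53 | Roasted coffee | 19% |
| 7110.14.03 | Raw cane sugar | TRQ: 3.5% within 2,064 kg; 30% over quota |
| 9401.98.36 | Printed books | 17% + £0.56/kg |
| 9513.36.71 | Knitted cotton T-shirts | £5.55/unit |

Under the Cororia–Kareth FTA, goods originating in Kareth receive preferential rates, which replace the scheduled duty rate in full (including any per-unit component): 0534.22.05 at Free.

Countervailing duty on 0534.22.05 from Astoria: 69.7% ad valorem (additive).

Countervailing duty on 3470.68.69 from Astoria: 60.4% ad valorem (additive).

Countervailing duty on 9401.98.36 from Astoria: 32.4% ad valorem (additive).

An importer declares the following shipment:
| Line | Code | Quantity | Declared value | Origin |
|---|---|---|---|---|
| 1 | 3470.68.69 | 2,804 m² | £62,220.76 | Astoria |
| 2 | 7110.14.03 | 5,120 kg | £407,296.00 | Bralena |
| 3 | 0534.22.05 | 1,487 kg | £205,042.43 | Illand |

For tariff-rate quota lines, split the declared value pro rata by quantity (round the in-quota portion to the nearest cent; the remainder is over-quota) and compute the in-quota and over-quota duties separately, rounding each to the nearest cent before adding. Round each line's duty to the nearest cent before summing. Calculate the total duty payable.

Line 1 (3470.68.69, Astoria, 2,804 m², £62,220.76):
Base rate for 3470.68.69 is 20.5%.
Additional duty on 3470.68.69 from Astoria: +60.4%. Applied ad valorem rate: 20.5% + 60.4% = 80.9%.
Duty = £62,220.76 × 80.9% = £50,336.59.
Line 2 (7110.14.03, Bralena, 5,120 kg, £407,296.00):
Code 7110.14.03 is under a tariff-rate quota (threshold 2,064 kg). In-quota: 2,064 kg at 3.5%; over-quota: 3,056 kg at 30%.
Pro-rata value split: in-quota = £407,296.00 × 2,064/5,120 = £164,191.20; over-quota = £407,296.00 − £164,191.20 = £243,104.80.
In-quota duty = £164,191.20 × 3.5% = £5,746.69. Over-quota duty = £243,104.80 × 30% = £72,931.44.
Line duty = £5,746.69 + £72,931.44 = £78,678.13.
Line 3 (0534.22.05, Illand, 1,487 kg, £205,042.43):
Base rate for 0534.22.05 is 3%.
0534.22.05 has an FTA preferential rate, but origin Illand is not Kareth; base rate stands.
The additional-duty order on 0534.22.05 targets Astoria, not Illand; it does not apply.
Duty = £205,042.43 × 3% = £6,151.27.
Total = £50,336.59 + £78,678.13 + £6,151.27 = £135,165.99.

£135,165.99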